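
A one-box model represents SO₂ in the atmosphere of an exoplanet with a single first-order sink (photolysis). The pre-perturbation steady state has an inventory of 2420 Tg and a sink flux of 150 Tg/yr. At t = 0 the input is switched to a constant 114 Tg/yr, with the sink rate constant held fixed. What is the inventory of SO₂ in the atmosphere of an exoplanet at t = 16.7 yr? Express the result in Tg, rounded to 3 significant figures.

2050 Tg

Residence time τ = M₀/F₀ = 16.13 yr. The eventual steady state is M_∞ = M₀·(F₁/F₀) = 2420 × 114/150 = 1839.2 Tg.
The anomaly ΔM(t) = M(t) − M_∞ decays as ΔM₀·e^(−t/τ) with ΔM₀ = 2420 − 1839.2 = 580.8 Tg.
At t = 16.7 yr, e^(−t/τ) = e^(−1.035) = 0.3552, so ΔM = 206.3 Tg and M = 1839.2 + 206.3 = 2045.5 Tg.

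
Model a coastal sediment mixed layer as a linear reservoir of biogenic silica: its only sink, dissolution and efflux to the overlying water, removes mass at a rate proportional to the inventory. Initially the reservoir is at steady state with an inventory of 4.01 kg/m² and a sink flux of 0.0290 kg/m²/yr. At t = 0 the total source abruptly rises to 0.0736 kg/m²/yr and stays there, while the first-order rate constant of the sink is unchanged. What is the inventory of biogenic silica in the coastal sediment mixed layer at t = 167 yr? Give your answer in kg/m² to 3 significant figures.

The sink rate constant is k = F₀/M₀ = 0.0290/4.01 = 0.007232 yr⁻¹.
Solving dM/dt = F₁ − kM with M(0) = M₀ gives M(t) = F₁/k + (M₀ − F₁/k)·e^(−kt).
F₁/k = 0.0736/0.007232 = 10.177 kg/m²; kt = 0.007232 × 167 = 1.208, e^(−kt) = 0.2989.
M(167) = 10.177 + (4.01 − 10.177) × 0.2989 = 10.177 − 1.843 = 8.3339 kg/m².

8.33 kg/m²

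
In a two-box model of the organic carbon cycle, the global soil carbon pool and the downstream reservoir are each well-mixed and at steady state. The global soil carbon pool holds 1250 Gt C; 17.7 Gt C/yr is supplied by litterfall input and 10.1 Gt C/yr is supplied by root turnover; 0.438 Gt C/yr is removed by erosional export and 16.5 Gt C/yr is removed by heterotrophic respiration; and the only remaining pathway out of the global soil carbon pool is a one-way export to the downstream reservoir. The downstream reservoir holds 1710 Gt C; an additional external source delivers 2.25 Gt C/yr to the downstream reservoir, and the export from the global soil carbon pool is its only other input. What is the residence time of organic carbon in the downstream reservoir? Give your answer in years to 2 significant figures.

130 yr

Balance the global soil carbon pool: ΣF_in = 17.7 + 10.1 = 27.800 Gt C/yr.
Export to the downstream reservoir = ΣF_in − (0.438 + 16.5) = 10.862 Gt C/yr.
Total input to the downstream reservoir = 10.862 + 2.25 = 13.112 Gt C/yr; at steady state this equals its total output.
τ = M / F = 1710 / 13.112 = 130.4 yr.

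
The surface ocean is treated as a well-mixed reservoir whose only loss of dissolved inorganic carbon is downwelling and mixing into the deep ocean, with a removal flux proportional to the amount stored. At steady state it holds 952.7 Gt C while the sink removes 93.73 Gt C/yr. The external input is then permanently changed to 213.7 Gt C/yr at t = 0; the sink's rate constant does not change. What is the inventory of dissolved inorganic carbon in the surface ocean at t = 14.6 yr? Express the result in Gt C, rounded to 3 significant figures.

1880 Gt C

τ = M₀/F₀ = 952.7/93.73 = 10.16 yr; rate constant k = 1/τ.
New steady state M_∞ = F₁/k = F₁·τ = 213.7 × 10.16 = 2172.1 Gt C.
M(t) = M_∞ + (M₀ − M_∞)·e^(−t/τ); t/τ = 14.6/10.16 = 1.436, so e^(−t/τ) = 0.2378.
M(t) = 2172.1 − 1219 × 0.2378 = 1882.2 Gt C.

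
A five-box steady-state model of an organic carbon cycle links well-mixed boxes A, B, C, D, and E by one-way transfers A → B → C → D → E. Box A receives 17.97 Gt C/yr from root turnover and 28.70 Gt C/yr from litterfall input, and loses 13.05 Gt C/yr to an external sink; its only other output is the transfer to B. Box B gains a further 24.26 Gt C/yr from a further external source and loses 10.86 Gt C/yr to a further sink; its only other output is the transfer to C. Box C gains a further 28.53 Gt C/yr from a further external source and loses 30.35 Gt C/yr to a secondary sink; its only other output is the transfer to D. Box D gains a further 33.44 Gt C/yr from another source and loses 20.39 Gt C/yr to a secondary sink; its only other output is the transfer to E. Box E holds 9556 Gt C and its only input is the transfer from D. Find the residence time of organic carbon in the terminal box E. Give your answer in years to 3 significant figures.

Box A: F(A→B) = (17.97 + 28.70) − 13.05 = 33.620 Gt C/yr.
Box B: F(B→C) = (33.620 + 24.26) − 10.86 = 47.020 Gt C/yr.
Box C: F(C→D) = (47.020 + 28.53) − 30.35 = 45.200 Gt C/yr.
Box D: F(D→E) = (45.200 + 33.44) − 20.39 = 58.250 Gt C/yr.
Box E throughput = its input = 58.250 Gt C/yr; τ = 9556 / 58.250 = 164.1 yr.

164 yr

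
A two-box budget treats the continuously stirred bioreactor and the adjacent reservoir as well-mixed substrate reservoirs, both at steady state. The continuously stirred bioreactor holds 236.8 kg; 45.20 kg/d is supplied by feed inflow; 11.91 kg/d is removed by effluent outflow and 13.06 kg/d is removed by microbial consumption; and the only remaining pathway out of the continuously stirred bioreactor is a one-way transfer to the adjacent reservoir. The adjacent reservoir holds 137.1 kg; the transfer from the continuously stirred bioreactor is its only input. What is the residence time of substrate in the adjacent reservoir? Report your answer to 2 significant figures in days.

Balance the continuously stirred bioreactor: ΣF_in = 45.200 kg/d.
Transfer to the adjacent reservoir = ΣF_in − (11.91 + 13.06) = 20.230 kg/d.
At steady state the output of the adjacent reservoir equals its input, 20.230 kg/d.
τ = M / F = 137.1 / 20.230 = 6.777 d.

6.8 d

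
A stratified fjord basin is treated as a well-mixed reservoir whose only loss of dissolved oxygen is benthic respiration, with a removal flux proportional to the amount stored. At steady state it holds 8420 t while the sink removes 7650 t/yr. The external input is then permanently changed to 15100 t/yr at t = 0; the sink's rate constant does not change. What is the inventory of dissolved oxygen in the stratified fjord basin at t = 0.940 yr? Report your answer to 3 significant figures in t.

Residence time τ = M₀/F₀ = 1.101 yr. The eventual steady state is M_∞ = M₀·(F₁/F₀) = 8420 × 15100/7650 = 16620 t.
The anomaly ΔM(t) = M(t) − M_∞ decays as ΔM₀·e^(−t/τ) with ΔM₀ = 8420 − 16620 = −8200 t.
At t = 0.940 yr, e^(−t/τ) = e^(−0.8540) = 0.4257, so ΔM = −3491 t and M = 16620 − 3491 = 13129 t.

13100 t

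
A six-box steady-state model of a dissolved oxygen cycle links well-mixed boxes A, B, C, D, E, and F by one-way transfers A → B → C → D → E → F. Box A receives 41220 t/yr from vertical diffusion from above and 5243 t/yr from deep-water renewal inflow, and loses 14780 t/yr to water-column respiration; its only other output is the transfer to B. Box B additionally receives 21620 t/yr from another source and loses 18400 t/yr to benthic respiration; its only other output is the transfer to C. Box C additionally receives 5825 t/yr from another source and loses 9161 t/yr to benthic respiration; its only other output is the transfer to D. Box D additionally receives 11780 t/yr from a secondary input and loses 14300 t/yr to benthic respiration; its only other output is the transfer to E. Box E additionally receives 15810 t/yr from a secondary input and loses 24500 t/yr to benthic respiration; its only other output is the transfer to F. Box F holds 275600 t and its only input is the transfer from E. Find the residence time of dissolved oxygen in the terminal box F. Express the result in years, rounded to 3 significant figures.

Box A: F(A→B) = (41220 + 5243) − 14780 = 31683 t/yr.
Box B: F(B→C) = (31683 + 21620) − 18400 = 34903 t/yr.
Box C: F(C→D) = (34903 + 5825) − 9161 = 31567 t/yr.
Box D: F(D→E) = (31567 + 11780) − 14300 = 29047 t/yr.
Box E: F(E→F) = (29047 + 15810) − 24500 = 20357 t/yr.
Box F throughput = its input = 20357 t/yr; τ = 275600 / 20357 = 13.54 yr.

13.5 yr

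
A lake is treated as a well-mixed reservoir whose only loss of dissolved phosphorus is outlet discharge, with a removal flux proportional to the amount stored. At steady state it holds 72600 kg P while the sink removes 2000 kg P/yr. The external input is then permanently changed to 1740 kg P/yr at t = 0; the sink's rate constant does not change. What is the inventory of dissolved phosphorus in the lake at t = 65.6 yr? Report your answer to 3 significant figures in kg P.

τ = M₀/F₀ = 72600/2000 = 36.30 yr; rate constant k = 1/τ.
New steady state M_∞ = F₁/k = F₁·τ = 1740 × 36.30 = 63162 kg P.
M(t) = M_∞ + (M₀ − M_∞)·e^(−t/τ); t/τ = 65.6/36.30 = 1.807, so e^(−t/τ) = 0.1641.
M(t) = 63162 + 9438 × 0.1641 = 64711 kg P.

64700 kg P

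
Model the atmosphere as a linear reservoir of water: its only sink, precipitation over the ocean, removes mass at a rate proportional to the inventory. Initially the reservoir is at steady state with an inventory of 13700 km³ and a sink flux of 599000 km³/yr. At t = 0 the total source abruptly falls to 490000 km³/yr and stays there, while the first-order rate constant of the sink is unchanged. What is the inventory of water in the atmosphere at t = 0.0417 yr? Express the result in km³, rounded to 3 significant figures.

τ = M₀/F₀ = 13700/599000 = 0.02287 yr; rate constant k = 1/τ.
New steady state M_∞ = F₁/k = F₁·τ = 490000 × 0.02287 = 11207 km³.
M(t) = M_∞ + (M₀ − M_∞)·e^(−t/τ); t/τ = 0.0417/0.02287 = 1.823, so e^(−t/τ) = 0.1615.
M(t) = 11207 + 2493 × 0.1615 = 11610 km³.

11600 km³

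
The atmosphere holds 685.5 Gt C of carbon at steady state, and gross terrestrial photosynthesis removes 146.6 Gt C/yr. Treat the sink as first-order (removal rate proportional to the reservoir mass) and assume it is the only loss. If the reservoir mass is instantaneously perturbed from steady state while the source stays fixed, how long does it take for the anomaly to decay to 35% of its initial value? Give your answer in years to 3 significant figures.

For a linear reservoir the anomaly decays as exp(−t/τ) with τ = M/F = 685.5/146.6 = 4.676 yr.
exp(−t/τ) = 0.35 ⇒ t = −τ ln(0.35) = 4.676 × 1.050 = 4.909 yr.

4.91 yr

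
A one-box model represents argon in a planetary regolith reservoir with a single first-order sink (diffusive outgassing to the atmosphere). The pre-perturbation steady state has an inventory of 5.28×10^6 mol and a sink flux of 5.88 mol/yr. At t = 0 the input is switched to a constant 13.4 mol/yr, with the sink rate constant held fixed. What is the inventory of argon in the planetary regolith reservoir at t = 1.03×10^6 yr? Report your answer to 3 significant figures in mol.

Residence time τ = M₀/F₀ = 898000 yr. The eventual steady state is M_∞ = M₀·(F₁/F₀) = 5.28×10^6 × 13.4/5.88 = 1.2033×10^7 mol.
The anomaly ΔM(t) = M(t) − M_∞ decays as ΔM₀·e^(−t/τ) with ΔM₀ = 5.28×10^6 − 1.2033×10^7 = −6.753×10^6 mol.
At t = 1.03×10^6 yr, e^(−t/τ) = e^(−1.147) = 0.3176, so ΔM = −2.144×10^6 mol and M = 1.2033×10^7 − 2.144×10^6 = 9.8882×10^6 mol.

9.89×10^6 mol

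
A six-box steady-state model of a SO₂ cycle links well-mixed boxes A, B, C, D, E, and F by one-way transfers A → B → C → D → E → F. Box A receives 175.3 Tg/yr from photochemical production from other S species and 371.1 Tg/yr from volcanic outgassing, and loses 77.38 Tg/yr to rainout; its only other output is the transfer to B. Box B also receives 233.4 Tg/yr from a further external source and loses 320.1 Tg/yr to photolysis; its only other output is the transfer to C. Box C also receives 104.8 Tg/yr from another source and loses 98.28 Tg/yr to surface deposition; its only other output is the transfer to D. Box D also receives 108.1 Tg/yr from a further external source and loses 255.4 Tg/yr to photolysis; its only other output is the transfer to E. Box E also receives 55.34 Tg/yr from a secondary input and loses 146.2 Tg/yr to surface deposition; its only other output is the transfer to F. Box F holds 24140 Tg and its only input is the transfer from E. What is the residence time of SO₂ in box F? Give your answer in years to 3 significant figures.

160 yr

Box A: F(A→B) = (175.3 + 371.1) − 77.38 = 469.02 Tg/yr.
Box B: F(B→C) = (469.02 + 233.4) − 320.1 = 382.32 Tg/yr.
Box C: F(C→D) = (382.32 + 104.8) − 98.28 = 388.84 Tg/yr.
Box D: F(D→E) = (388.84 + 108.1) − 255.4 = 241.54 Tg/yr.
Box E: F(E→F) = (241.54 + 55.34) − 146.2 = 150.68 Tg/yr.
Box F throughput = its input = 150.68 Tg/yr; τ = 24140 / 150.68 = 160.2 yr.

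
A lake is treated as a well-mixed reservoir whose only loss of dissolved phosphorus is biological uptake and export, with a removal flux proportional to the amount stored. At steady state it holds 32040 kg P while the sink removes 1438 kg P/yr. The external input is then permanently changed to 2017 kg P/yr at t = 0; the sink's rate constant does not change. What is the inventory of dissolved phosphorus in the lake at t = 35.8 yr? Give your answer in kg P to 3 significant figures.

The sink rate constant is k = F₀/M₀ = 1438/32040 = 0.04488 yr⁻¹.
Solving dM/dt = F₁ − kM with M(0) = M₀ gives M(t) = F₁/k + (M₀ − F₁/k)·e^(−kt).
F₁/k = 2017/0.04488 = 44941 kg P; kt = 0.04488 × 35.8 = 1.607, e^(−kt) = 0.2005.
M(35.8) = 44941 + (32040 − 44941) × 0.2005 = 44941 − 2587 = 42354 kg P.

42400 kg P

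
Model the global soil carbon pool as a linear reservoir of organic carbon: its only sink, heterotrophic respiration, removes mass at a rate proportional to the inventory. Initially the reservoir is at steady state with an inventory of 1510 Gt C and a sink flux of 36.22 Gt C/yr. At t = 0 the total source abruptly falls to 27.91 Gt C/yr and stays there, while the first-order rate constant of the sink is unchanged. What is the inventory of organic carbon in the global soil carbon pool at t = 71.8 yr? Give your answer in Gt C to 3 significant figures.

The sink rate constant is k = F₀/M₀ = 36.22/1510 = 0.02399 yr⁻¹.
Solving dM/dt = F₁ − kM with M(0) = M₀ gives M(t) = F₁/k + (M₀ − F₁/k)·e^(−kt).
F₁/k = 27.91/0.02399 = 1163.6 Gt C; kt = 0.02399 × 71.8 = 1.722, e^(−kt) = 0.1787.
M(71.8) = 1163.6 + (1510 − 1163.6) × 0.1787 = 1163.6 + 61.90 = 1225.5 Gt C.

1230 Gt C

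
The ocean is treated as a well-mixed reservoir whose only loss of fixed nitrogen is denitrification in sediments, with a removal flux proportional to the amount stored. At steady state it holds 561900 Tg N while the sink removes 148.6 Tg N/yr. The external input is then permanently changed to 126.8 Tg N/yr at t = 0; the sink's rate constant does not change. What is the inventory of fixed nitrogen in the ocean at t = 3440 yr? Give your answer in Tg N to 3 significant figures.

Residence time τ = M₀/F₀ = 3781 yr. The eventual steady state is M_∞ = M₀·(F₁/F₀) = 561900 × 126.8/148.6 = 479470 Tg N.
The anomaly ΔM(t) = M(t) − M_∞ decays as ΔM₀·e^(−t/τ) with ΔM₀ = 561900 − 479470 = 82430 Tg N.
At t = 3440 yr, e^(−t/τ) = e^(−0.9097) = 0.4026, so ΔM = 33190 Tg N and M = 479470 + 33190 = 512660 Tg N.

513000 Tg N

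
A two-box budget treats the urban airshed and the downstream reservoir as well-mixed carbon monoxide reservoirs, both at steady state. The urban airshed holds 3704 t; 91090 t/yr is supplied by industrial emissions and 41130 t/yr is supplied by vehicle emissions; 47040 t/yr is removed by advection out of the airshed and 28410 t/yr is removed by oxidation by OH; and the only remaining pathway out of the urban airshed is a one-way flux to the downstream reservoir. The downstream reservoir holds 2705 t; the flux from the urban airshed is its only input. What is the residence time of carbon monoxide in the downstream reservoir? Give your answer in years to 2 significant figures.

0.048 yr

Balance the urban airshed: ΣF_in = 91090 + 41130 = 132220 t/yr.
Flux to the downstream reservoir = ΣF_in − (47040 + 28410) = 56770 t/yr.
At steady state the output of the downstream reservoir equals its input, 56770 t/yr.
τ = M / F = 2705 / 56770 = 0.04765 yr.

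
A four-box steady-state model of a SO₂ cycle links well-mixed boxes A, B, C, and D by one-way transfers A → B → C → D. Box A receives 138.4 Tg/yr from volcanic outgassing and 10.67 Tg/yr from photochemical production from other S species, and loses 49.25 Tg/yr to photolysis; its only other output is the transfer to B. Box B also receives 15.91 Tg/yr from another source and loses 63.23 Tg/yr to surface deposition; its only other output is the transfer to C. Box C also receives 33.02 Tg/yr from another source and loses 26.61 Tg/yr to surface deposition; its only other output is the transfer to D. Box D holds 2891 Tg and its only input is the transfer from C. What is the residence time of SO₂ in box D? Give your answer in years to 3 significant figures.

49.1 yr

Box A: F(A→B) = (138.4 + 10.67) − 49.25 = 99.820 Tg/yr.
Box B: F(B→C) = (99.820 + 15.91) − 63.23 = 52.500 Tg/yr.
Box C: F(C→D) = (52.500 + 33.02) − 26.61 = 58.910 Tg/yr.
Box D throughput = its input = 58.910 Tg/yr; τ = 2891 / 58.910 = 49.07 yr.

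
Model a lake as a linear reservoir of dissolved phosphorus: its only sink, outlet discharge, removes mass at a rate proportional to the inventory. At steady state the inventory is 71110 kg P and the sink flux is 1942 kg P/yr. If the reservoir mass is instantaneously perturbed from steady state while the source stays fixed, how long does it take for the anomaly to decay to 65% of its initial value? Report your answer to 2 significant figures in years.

For a linear reservoir the anomaly decays as exp(−t/τ) with τ = M/F = 71110/1942 = 36.62 yr.
exp(−t/τ) = 0.65 ⇒ t = −τ ln(0.65) = 36.62 × 0.4308 = 15.77 yr.

16 yr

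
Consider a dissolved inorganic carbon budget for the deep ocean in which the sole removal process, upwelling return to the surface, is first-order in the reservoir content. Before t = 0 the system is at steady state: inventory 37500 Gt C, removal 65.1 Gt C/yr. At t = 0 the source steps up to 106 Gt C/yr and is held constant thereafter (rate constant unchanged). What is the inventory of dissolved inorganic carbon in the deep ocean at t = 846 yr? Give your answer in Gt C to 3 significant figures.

55600 Gt C

τ = M₀/F₀ = 37500/65.1 = 576.0 yr; rate constant k = 1/τ.
New steady state M_∞ = F₁/k = F₁·τ = 106 × 576.0 = 61060 Gt C.
M(t) = M_∞ + (M₀ − M_∞)·e^(−t/τ); t/τ = 846/576.0 = 1.469, so e^(−t/τ) = 0.2302.
M(t) = 61060 − 23560 × 0.2302 = 55636 Gt C.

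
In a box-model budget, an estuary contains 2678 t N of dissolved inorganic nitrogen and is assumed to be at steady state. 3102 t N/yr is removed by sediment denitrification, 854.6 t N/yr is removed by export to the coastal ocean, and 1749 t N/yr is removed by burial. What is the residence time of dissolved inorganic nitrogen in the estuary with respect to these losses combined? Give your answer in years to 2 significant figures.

0.47 yr

Total removal = 3102 + 854.6 + 1749 = 5705.6 t N/yr.
τ = M / ΣF_out = 2678 / 5705.6 = 0.4694 yr.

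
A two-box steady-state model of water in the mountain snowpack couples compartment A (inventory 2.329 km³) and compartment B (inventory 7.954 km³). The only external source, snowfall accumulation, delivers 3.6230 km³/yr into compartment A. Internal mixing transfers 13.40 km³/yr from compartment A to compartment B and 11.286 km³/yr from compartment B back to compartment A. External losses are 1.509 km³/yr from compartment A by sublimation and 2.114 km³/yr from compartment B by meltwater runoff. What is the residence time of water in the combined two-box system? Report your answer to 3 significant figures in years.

2.84 yr

Residence time in the combined system uses the total inventory and the total *external* removal — internal exchanges between the two boxes cancel.
M_total = 2.329 + 7.954 = 10.283 km³.
ΣF_external_out = 1.509 + 2.114 = 3.6230 km³/yr.
τ = M_total / ΣF_ext = 10.283 / 3.6230 = 2.838 yr.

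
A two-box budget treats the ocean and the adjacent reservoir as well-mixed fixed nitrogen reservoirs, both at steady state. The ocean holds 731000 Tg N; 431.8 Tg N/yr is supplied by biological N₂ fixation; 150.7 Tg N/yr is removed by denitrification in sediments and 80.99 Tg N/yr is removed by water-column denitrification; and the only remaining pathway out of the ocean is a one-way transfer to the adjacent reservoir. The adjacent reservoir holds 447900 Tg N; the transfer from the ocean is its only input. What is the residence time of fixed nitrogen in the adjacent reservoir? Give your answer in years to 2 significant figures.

2200 yr

Balance the ocean: ΣF_in = 431.80 Tg N/yr.
Transfer to the adjacent reservoir = ΣF_in − (150.7 + 80.99) = 200.11 Tg N/yr.
At steady state the output of the adjacent reservoir equals its input, 200.11 Tg N/yr.
τ = M / F = 447900 / 200.11 = 2238 yr.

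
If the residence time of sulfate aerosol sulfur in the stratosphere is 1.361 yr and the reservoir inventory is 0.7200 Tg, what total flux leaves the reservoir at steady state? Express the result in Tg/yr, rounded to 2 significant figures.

F = M / τ = 0.7200 / 1.361 = 0.5290 Tg/yr.

0.53 Tg/yr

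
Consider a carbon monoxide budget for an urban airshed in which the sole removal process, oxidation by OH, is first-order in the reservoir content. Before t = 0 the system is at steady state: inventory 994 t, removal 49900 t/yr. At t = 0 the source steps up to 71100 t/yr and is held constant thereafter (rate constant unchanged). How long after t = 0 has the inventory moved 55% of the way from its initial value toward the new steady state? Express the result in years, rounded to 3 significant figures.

τ = M₀/F₀ = 994/49900 = 0.01992 yr.
The remaining gap fraction is e^(−t/τ); 55% covered ⇒ e^(−t/τ) = 0.450.
t = −τ ln(0.450) = 0.01992 × 0.7985 = 0.01591 yr.

0.0159 yr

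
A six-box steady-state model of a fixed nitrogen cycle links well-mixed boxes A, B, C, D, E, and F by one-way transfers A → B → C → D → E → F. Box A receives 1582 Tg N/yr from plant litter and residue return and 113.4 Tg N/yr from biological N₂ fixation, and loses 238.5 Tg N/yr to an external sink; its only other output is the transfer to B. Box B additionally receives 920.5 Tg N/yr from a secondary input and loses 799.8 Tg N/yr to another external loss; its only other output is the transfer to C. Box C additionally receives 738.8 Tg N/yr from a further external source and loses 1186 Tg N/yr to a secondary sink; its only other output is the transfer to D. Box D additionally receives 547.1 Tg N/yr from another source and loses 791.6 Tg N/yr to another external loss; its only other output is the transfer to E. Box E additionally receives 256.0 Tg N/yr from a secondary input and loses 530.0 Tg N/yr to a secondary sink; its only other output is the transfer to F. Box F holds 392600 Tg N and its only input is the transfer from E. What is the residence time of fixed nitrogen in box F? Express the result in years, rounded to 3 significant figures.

Box A: F(A→B) = (1582 + 113.4) − 238.5 = 1456.9 Tg N/yr.
Box B: F(B→C) = (1456.9 + 920.5) − 799.8 = 1577.6 Tg N/yr.
Box C: F(C→D) = (1577.6 + 738.8) − 1186 = 1130.4 Tg N/yr.
Box D: F(D→E) = (1130.4 + 547.1) − 791.6 = 885.90 Tg N/yr.
Box E: F(E→F) = (885.90 + 256.0) − 530.0 = 611.90 Tg N/yr.
Box F throughput = its input = 611.90 Tg N/yr; τ = 392600 / 611.90 = 641.6 yr.

642 yr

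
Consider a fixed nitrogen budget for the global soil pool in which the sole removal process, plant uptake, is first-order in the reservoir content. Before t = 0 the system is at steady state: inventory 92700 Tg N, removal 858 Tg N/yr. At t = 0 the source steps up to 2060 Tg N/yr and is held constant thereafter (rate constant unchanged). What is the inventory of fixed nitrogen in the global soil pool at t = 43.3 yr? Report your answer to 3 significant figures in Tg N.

The sink rate constant is k = F₀/M₀ = 858/92700 = 0.009256 yr⁻¹.
Solving dM/dt = F₁ − kM with M(0) = M₀ gives M(t) = F₁/k + (M₀ − F₁/k)·e^(−kt).
F₁/k = 2060/0.009256 = 222570 Tg N; kt = 0.009256 × 43.3 = 0.4008, e^(−kt) = 0.6698.
M(43.3) = 222570 + (92700 − 222570) × 0.6698 = 222570 − 86990 = 135580 Tg N.

136000 Tg N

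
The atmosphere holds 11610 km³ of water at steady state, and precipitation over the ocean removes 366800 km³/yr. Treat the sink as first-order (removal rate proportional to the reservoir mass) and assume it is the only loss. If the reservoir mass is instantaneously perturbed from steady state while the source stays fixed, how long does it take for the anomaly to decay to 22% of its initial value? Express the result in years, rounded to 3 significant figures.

For a linear reservoir the anomaly decays as exp(−t/τ) with τ = M/F = 11610/366800 = 0.03165 yr.
exp(−t/τ) = 0.22 ⇒ t = −τ ln(0.22) = 0.03165 × 1.514 = 0.04793 yr.

0.0479 yr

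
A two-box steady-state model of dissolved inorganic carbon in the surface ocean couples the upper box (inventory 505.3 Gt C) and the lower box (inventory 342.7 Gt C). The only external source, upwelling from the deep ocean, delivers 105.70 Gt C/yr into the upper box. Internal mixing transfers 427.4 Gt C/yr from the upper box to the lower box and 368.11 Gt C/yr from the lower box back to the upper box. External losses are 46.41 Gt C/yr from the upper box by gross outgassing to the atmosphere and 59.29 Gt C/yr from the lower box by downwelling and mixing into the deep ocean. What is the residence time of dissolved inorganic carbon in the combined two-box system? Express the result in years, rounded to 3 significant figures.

8.02 yr

For the system as a whole, the A↔B exchange is internal and contributes nothing to the throughput; only the external sinks remove mass.
M_total = 505.3 + 342.7 = 848.00 Gt C.
ΣF_external_out = 46.41 + 59.29 = 105.70 Gt C/yr.
τ = M_total / ΣF_ext = 848.00 / 105.70 = 8.023 yr.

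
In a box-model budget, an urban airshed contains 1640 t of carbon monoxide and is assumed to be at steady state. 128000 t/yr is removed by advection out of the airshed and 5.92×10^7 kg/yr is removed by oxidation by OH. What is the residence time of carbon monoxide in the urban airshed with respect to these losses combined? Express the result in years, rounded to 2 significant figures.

Convert the oxidation by OH flux: 5.92×10^7 kg/yr = 59200 t/yr.
Total removal = 128000 + 59200 = 187200 t/yr.
τ = M / ΣF_out = 1640 / 187200 = 0.008761 yr.

0.0088 yr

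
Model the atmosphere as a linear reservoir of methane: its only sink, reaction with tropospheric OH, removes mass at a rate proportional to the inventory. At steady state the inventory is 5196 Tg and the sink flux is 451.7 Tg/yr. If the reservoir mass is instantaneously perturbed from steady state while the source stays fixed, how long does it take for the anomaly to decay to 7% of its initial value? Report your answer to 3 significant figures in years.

30.6 yr

For a linear reservoir the anomaly decays as exp(−t/τ) with τ = M/F = 5196/451.7 = 11.50 yr.
exp(−t/τ) = 0.07 ⇒ t = −τ ln(0.07) = 11.50 × 2.659 = 30.59 yr.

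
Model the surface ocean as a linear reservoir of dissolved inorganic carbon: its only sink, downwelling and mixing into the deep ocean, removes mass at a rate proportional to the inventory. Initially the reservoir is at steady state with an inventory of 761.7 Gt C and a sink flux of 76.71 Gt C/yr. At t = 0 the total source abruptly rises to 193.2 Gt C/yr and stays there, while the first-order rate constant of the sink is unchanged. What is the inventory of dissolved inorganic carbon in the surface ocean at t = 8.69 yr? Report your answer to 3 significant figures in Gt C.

The sink rate constant is k = F₀/M₀ = 76.71/761.7 = 0.1007 yr⁻¹.
Solving dM/dt = F₁ − kM with M(0) = M₀ gives M(t) = F₁/k + (M₀ − F₁/k)·e^(−kt).
F₁/k = 193.2/0.1007 = 1918.4 Gt C; kt = 0.1007 × 8.69 = 0.8752, e^(−kt) = 0.4168.
M(8.69) = 1918.4 + (761.7 − 1918.4) × 0.4168 = 1918.4 − 482.1 = 1436.3 Gt C.

1440 Gt C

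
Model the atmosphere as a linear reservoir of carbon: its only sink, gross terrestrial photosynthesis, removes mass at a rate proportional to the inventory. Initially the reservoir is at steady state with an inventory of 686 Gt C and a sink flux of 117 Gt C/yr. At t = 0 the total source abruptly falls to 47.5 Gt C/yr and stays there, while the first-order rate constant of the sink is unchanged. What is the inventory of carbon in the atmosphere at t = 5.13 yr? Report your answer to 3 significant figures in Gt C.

448 Gt C

τ = M₀/F₀ = 686/117 = 5.863 yr; rate constant k = 1/τ.
New steady state M_∞ = F₁/k = F₁·τ = 47.5 × 5.863 = 278.50 Gt C.
M(t) = M_∞ + (M₀ − M_∞)·e^(−t/τ); t/τ = 5.13/5.863 = 0.8749, so e^(−t/τ) = 0.4169.
M(t) = 278.50 + 407.5 × 0.4169 = 448.38 Gt C.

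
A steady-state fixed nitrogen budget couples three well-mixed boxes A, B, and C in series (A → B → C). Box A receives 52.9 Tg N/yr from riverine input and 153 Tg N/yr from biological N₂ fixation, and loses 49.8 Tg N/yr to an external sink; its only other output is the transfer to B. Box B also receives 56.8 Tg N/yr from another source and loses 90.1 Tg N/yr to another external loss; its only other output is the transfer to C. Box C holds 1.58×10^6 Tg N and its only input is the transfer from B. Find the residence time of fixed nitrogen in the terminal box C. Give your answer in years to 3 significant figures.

Box A: F(A→B) = (52.9 + 153) − 49.8 = 156.10 Tg N/yr.
Box B: F(B→C) = (156.10 + 56.8) − 90.1 = 122.80 Tg N/yr.
Box C throughput = its input = 122.80 Tg N/yr; τ = 1.58×10^6 / 122.80 = 12870 yr.

12900 yr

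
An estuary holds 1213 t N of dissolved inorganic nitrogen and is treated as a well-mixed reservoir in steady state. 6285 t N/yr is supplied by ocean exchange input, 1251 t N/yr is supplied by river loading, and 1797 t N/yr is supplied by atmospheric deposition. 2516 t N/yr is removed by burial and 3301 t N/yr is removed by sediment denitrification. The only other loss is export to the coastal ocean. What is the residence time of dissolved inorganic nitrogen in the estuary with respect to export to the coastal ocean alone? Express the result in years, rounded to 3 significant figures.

0.345 yr

At steady state ΣF_in = ΣF_out.
ΣF_in = 6285 + 1251 + 1797 = 9333.0 t N/yr.
Export to the coastal ocean flux = ΣF_in − (2516 + 3301) = 9333.0 − 5817 = 3516 t N/yr.
τ = M / F = 1213 / 3516 = 0.3450 yr.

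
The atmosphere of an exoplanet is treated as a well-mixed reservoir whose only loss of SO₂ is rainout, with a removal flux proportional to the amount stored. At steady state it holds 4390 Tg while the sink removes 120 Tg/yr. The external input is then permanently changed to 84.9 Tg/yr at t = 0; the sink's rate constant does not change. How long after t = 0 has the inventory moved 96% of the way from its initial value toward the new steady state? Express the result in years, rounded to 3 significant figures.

τ = M₀/F₀ = 4390/120 = 36.58 yr.
The remaining gap fraction is e^(−t/τ); 96% covered ⇒ e^(−t/τ) = 0.0400.
t = −τ ln(0.0400) = 36.58 × 3.219 = 117.8 yr.

118 yr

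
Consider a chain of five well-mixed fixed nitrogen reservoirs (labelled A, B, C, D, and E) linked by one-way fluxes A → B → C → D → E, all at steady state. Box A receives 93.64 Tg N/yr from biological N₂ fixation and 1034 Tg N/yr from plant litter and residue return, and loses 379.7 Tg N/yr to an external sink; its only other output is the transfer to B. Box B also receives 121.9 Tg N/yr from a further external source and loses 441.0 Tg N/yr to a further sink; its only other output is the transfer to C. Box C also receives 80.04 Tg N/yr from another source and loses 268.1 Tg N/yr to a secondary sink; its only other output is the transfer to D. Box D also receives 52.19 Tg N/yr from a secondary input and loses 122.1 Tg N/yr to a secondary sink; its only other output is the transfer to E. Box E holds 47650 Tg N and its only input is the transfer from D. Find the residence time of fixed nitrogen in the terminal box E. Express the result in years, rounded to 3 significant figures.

279 yr

Box A: F(A→B) = (93.64 + 1034) − 379.7 = 747.94 Tg N/yr.
Box B: F(B→C) = (747.94 + 121.9) − 441.0 = 428.84 Tg N/yr.
Box C: F(C→D) = (428.84 + 80.04) − 268.1 = 240.78 Tg N/yr.
Box D: F(D→E) = (240.78 + 52.19) − 122.1 = 170.87 Tg N/yr.
Box E throughput = its input = 170.87 Tg N/yr; τ = 47650 / 170.87 = 278.9 yr.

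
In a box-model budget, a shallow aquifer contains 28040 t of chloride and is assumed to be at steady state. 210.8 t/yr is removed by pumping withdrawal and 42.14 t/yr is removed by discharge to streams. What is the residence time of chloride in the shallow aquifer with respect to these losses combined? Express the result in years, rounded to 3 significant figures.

111 yr

Total removal = 210.8 + 42.14 = 252.94 t/yr.
τ = M / ΣF_out = 28040 / 252.94 = 110.9 yr.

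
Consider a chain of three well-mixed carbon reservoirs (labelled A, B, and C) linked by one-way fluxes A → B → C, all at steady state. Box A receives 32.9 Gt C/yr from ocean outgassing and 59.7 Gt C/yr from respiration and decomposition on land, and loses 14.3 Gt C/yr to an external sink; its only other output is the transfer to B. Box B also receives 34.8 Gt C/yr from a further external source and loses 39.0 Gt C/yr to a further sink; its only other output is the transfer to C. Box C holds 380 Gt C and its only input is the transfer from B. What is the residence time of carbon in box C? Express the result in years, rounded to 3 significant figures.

5.13 yr

Box A: F(A→B) = (32.9 + 59.7) − 14.3 = 78.300 Gt C/yr.
Box B: F(B→C) = (78.300 + 34.8) − 39.0 = 74.100 Gt C/yr.
Box C throughput = its input = 74.100 Gt C/yr; τ = 380 / 74.100 = 5.128 yr.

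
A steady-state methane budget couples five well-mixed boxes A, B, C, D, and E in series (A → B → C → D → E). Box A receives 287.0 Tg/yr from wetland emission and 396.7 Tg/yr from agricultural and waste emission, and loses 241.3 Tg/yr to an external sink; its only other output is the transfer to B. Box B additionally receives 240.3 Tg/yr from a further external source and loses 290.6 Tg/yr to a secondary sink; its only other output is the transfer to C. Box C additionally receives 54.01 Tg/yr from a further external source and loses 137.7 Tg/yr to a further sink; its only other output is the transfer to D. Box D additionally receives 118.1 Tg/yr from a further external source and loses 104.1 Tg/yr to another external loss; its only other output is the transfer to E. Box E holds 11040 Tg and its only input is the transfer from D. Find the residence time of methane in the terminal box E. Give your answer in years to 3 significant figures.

Box A: F(A→B) = (287.0 + 396.7) − 241.3 = 442.40 Tg/yr.
Box B: F(B→C) = (442.40 + 240.3) − 290.6 = 392.10 Tg/yr.
Box C: F(C→D) = (392.10 + 54.01) − 137.7 = 308.41 Tg/yr.
Box D: F(D→E) = (308.41 + 118.1) − 104.1 = 322.41 Tg/yr.
Box E throughput = its input = 322.41 Tg/yr; τ = 11040 / 322.41 = 34.24 yr.

34.2 yr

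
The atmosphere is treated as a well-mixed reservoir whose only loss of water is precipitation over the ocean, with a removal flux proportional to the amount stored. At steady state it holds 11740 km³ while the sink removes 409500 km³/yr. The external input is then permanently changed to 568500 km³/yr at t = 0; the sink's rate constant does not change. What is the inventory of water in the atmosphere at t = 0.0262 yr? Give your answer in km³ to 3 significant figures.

Residence time τ = M₀/F₀ = 0.02867 yr. The eventual steady state is M_∞ = M₀·(F₁/F₀) = 11740 × 568500/409500 = 16298 km³.
The anomaly ΔM(t) = M(t) − M_∞ decays as ΔM₀·e^(−t/τ) with ΔM₀ = 11740 − 16298 = −4558 km³.
At t = 0.0262 yr, e^(−t/τ) = e^(−0.9139) = 0.4010, so ΔM = −1828 km³ and M = 16298 − 1828 = 14471 km³.

14500 km³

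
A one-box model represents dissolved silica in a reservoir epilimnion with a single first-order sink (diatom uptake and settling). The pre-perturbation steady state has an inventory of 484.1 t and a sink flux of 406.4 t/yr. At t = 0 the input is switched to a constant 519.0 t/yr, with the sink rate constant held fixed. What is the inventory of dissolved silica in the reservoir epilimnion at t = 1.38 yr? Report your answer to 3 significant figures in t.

576 t

Residence time τ = M₀/F₀ = 1.191 yr. The eventual steady state is M_∞ = M₀·(F₁/F₀) = 484.1 × 519.0/406.4 = 618.23 t.
The anomaly ΔM(t) = M(t) − M_∞ decays as ΔM₀·e^(−t/τ) with ΔM₀ = 484.1 − 618.23 = −134.1 t.
At t = 1.38 yr, e^(−t/τ) = e^(−1.159) = 0.3140, so ΔM = −42.11 t and M = 618.23 − 42.11 = 576.12 t.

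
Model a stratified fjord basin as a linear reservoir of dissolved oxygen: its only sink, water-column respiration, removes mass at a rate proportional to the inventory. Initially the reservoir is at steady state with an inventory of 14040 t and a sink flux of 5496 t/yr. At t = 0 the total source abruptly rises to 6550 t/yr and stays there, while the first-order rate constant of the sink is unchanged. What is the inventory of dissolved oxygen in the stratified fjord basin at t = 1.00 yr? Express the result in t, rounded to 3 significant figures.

The sink rate constant is k = F₀/M₀ = 5496/14040 = 0.3915 yr⁻¹.
Solving dM/dt = F₁ − kM with M(0) = M₀ gives M(t) = F₁/k + (M₀ − F₁/k)·e^(−kt).
F₁/k = 6550/0.3915 = 16733 t; kt = 0.3915 × 1.00 = 0.3915, e^(−kt) = 0.6761.
M(1.00) = 16733 + (14040 − 16733) × 0.6761 = 16733 − 1820 = 14912 t.

14900 t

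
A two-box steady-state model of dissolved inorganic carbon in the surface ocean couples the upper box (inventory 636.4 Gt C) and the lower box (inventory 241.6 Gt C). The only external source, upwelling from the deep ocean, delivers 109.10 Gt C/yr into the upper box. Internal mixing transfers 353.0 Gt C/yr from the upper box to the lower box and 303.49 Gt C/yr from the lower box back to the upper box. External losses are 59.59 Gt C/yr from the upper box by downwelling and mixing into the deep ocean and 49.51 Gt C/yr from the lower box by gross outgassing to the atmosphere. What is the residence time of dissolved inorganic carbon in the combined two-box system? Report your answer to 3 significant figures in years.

8.05 yr

For the system as a whole, the A↔B exchange is internal and contributes nothing to the throughput; only the external sinks remove mass.
M_total = 636.4 + 241.6 = 878.00 Gt C.
ΣF_external_out = 59.59 + 49.51 = 109.10 Gt C/yr.
τ = M_total / ΣF_ext = 878.00 / 109.10 = 8.048 yr.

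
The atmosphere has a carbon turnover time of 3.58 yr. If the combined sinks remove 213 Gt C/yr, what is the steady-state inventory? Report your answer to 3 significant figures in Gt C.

τ = M/F ⇒ M = τ × F = 3.58 × 213 = 762.5 Gt C.

763 Gt C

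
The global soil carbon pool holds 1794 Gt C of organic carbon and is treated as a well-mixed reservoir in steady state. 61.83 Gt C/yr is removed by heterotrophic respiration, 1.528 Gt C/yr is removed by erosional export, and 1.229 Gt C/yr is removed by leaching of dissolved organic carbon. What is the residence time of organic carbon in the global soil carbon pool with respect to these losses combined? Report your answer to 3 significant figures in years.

27.8 yr

Total removal = 61.83 + 1.528 + 1.229 = 64.587 Gt C/yr.
τ = M / ΣF_out = 1794 / 64.587 = 27.78 yr.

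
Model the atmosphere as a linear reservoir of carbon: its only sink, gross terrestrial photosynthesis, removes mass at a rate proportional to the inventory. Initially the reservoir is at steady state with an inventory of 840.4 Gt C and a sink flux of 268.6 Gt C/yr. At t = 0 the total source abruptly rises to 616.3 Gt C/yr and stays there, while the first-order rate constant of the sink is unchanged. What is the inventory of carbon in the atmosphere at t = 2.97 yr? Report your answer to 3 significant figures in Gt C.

1510 Gt C

Residence time τ = M₀/F₀ = 3.129 yr. The eventual steady state is M_∞ = M₀·(F₁/F₀) = 840.4 × 616.3/268.6 = 1928.3 Gt C.
The anomaly ΔM(t) = M(t) − M_∞ decays as ΔM₀·e^(−t/τ) with ΔM₀ = 840.4 − 1928.3 = −1088 Gt C.
At t = 2.97 yr, e^(−t/τ) = e^(−0.9492) = 0.3870, so ΔM = −421.1 Gt C and M = 1928.3 − 421.1 = 1507.2 Gt C.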